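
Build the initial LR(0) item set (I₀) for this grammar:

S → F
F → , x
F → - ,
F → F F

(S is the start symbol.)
{ [F → . , x], [F → . - ,], [F → . F F], [S → . F], [S' → . S] }

First, augment the grammar with S' → S
I₀ = CLOSURE({ [S' → . S] }):
  [S' → . S] has the dot before S: add [S → . F]
  [S → . F] has the dot before F: add [F → . , x], [F → . - ,], [F → . F F]
No further items can be added.

I₀ = { [F → . , x], [F → . - ,], [F → . F F], [S → . F], [S' → . S] }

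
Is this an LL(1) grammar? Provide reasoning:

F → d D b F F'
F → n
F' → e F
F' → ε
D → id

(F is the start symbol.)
Relevant sets:
  FOLLOW(F') = { $, 'e' }

For F:
  PREDICT(F → d D b F F') = { 'd' }
  PREDICT(F → n) = { 'n' }
For F':
  PREDICT(F' → e F) = { 'e' }
  PREDICT(F' → ε) = { $, 'e' }
D has a single production, so nothing to check there.

Conflict found: Predict set conflict for F': { 'e' }
The grammar is NOT LL(1).

Answer: No. Predict set conflict for F': { 'e' }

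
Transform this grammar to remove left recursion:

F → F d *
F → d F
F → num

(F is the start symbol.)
F is directly left-recursive. The standard transformation for
  A → A α₁ | ... | A α_m | β₁ | ... | β_n
is
  A  → β₁ A' | ... | β_n A'
  A' → α₁ A' | ... | α_m A' | ε

F → d F becomes F → d F F'
F → num becomes F → num F'
F → F d * becomes F' → d * F'
Add F' → ε

Resulting grammar:
F → d F F'
F → num F'
F' → d * F'
F' → ε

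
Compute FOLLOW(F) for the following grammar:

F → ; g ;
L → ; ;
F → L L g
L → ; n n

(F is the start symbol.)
{ $ }

F is the start symbol, so $ ∈ FOLLOW(F).
F does not occur on any right-hand side.

Taking the union: FOLLOW(F) = { $ }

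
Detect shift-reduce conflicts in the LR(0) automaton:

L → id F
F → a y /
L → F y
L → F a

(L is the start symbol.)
A shift-reduce conflict occurs when an LR(0) state has both:
  - a complete (reduce) item [A → α .] (dot at the end), and
  - a shift item [B → β . c γ] (dot before a terminal).

Augment with L' → L and build the canonical LR(0) collection (I0 = CLOSURE({[L' → . L]}), then GOTO on every symbol after a dot until no new states appear). It has 10 states:
  I0: { [F → . a y /], [L → . F a], [L → . F y], [L → . id F], [L' → . L] }  — shift
  I1: { [L → F . a], [L → F . y] }  — shift
  I2: { [L' → L .] }  — accept
  I3: { [F → a . y /] }  — shift
  I4: { [F → . a y /], [L → id . F] }  — shift
  I5: { [L → id F .] }  — reduce
  I6: { [F → a y . /] }  — shift
  I7: { [F → a y / .] }  — reduce
  I8: { [L → F a .] }  — reduce
  I9: { [L → F y .] }  — reduce

No state contains both a complete item and a shift item.

Answer: No shift-reduce conflicts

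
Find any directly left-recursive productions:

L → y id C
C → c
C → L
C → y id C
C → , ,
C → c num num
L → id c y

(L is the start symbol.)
No direct left recursion

Direct left recursion occurs when N → N α for some non-terminal N (the right-hand side begins with the left-hand side itself).

L → y id C: starts with y
C → c: starts with c
C → L: starts with L
C → y id C: starts with y
C → , ,: starts with ','
C → c num num: starts with c
L → id c y: starts with id

No direct left recursion found.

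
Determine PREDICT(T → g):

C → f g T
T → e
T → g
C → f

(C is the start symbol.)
{ 'g' }

PREDICT(T → g) = (FIRST(RHS) \ {ε}) ∪ (FOLLOW(T) if ε ∈ FIRST(RHS), i.e. RHS ⇒* ε)
FIRST(g) = { 'g' }
ε ∉ FIRST(g), so FOLLOW(T) is not added.
PREDICT(T → g) = { 'g' }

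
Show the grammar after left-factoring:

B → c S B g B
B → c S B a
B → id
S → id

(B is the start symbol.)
B → c S B B'
B' → g B
B' → a
B → id
S → id

Left-factoring transforms A → αβ₁ | αβ₂ into A → αA' and A' → β₁ | β₂
(α is the longest common prefix among the alternatives). Repeat until
no nonterminal has two alternatives with a common prefix.

Round 1: B has alternatives sharing prefix 'c S B'. Introduce B': B → c S B B'
  Add: B' → g B
  Add: B' → a

No remaining common prefixes — done.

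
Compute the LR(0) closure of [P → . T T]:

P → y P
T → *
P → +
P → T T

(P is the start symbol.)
Start with: [P → . T T]
  [P → . T T] has the dot before T: add [T → . *]
No further items can be added.

CLOSURE = { [P → . T T], [T → . *] }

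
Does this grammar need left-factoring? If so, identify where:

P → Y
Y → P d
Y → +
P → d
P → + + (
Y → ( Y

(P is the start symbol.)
No, left-factoring is not needed

Left-factoring is needed when two productions for the same non-terminal
share a common prefix on the right-hand side.

Productions for P:
  P → Y
  P → d
  P → + + (
Productions for Y:
  Y → P d
  Y → +
  Y → ( Y

No common prefixes found.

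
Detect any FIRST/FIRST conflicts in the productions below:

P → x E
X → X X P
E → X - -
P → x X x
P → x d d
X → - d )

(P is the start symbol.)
Yes. P → x E / P → x X x on { 'x' }; P → x E / P → x d d on { 'x' }; P → x X x / P → x d d on { 'x' }; X → X X P / X → '-' d ')' on { '-' }

FIRST sets of the non-terminals at (or reachable through a nullable prefix from) the front of some alternative:
  FIRST(X) = { '-' }

Productions for P:
  P → x E: FIRST = { 'x' }
  P → x X x: FIRST = { 'x' }
  P → x d d: FIRST = { 'x' }
Productions for X:
  X → X X P: FIRST = { '-' }
  X → - d ): FIRST = { '-' }
E has only one production, so no FIRST/FIRST conflict is possible there.

Conflict for P: P → x E and P → x X x
  Overlap: { 'x' }
Conflict for P: P → x E and P → x d d
  Overlap: { 'x' }
Conflict for P: P → x X x and P → x d d
  Overlap: { 'x' }
Conflict for X: X → X X P and X → - d )
  Overlap: { '-' }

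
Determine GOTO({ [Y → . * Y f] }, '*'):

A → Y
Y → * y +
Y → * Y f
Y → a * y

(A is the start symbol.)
GOTO(I, '*') = CLOSURE({ [A → αX.β] : [A → α.Xβ] ∈ I, X = '*' })

Items with dot before '*', with the dot advanced:
  [Y → . * Y f] → [Y → * . Y f]
Closure of the advanced items:
  [Y → * . Y f] has the dot before Y: add [Y → . * y +], [Y → . * Y f], [Y → . a * y]

GOTO = { [Y → * . Y f], [Y → . * Y f], [Y → . * y +], [Y → . a * y] }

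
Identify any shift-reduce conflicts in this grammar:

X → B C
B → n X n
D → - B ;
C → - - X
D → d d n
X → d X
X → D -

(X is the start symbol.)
A shift-reduce conflict occurs when an LR(0) state has both:
  - a complete (reduce) item [A → α .] (dot at the end), and
  - a shift item [B → β . c γ] (dot before a terminal).

Augment with X' → X and build the canonical LR(0) collection (I0 = CLOSURE({[X' → . X]}), then GOTO on every symbol after a dot until no new states appear). It has 19 states:
  I0: { [B → . n X n], [D → . - B ;], [D → . d d n], [X → . B C], [X → . D -], [X → . d X], [X' → . X] }  — shift
  I1: { [B → . n X n], [D → - . B ;] }  — shift
  I2: { [C → . - - X], [X → B . C] }  — shift
  I3: { [X → D . -] }  — shift
  I4: { [X' → X .] }  — accept
  I5: { [B → . n X n], [D → . - B ;], [D → . d d n], [D → d . d n], [X → . B C], [X → . D -], [X → . d X], [X → d . X] }  — shift
  I6: { [B → . n X n], [B → n . X n], [D → . - B ;], [D → . d d n], [X → . B C], [X → . D -], [X → . d X] }  — shift
  I7: { [B → n X . n] }  — shift
  I8: { [B → n X n .] }  — reduce
  I9: { [X → d X .] }  — reduce
  I10: { [B → . n X n], [D → . - B ;], [D → . d d n], [D → d . d n], [D → d d . n], [X → . B C], [X → . D -], [X → . d X], [X → d . X] }  — shift
  I11: { [B → . n X n], [B → n . X n], [D → . - B ;], [D → . d d n], [D → d d n .], [X → . B C], [X → . D -], [X → . d X] }  — shift, reduce
  I12: { [X → D - .] }  — reduce
  I13: { [C → - . - X] }  — shift
  I14: { [X → B C .] }  — reduce
  I15: { [B → . n X n], [C → - - . X], [D → . - B ;], [D → . d d n], [X → . B C], [X → . D -], [X → . d X] }  — shift
  I16: { [C → - - X .] }  — reduce
  I17: { [D → - B . ;] }  — shift
  I18: { [D → - B ; .] }  — reduce

I11 contains reduce item [D → d d n .] and shift items [B → . n X n], [D → . - B ;], [D → . d d n], [X → . d X] — shift-reduce conflict.

Answer: Yes — I11: [D → d d n .] vs [B → . n X n]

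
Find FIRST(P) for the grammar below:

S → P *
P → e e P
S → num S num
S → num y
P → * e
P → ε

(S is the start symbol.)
{ '*', 'e', ε }

From P → e e P:
  - e is a terminal: add 'e' and stop
From P → * e:
  - '*' is a terminal: add '*' and stop
From P → ε:
  - ε-production, so ε ∈ FIRST(P)

Collecting: FIRST(P) = { '*', 'e', ε }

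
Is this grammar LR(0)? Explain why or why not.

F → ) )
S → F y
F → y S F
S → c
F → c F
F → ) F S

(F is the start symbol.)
No. Shift-reduce conflict between [S → c .] and [F → . ) )]

A grammar is LR(0) if no state in the canonical LR(0) collection has:
  - both a shift item (dot before a terminal) and a complete item (shift-reduce conflict), or
  - two or more complete items (reduce-reduce conflict; the accept item [F' → F .] counts as a complete item here).

Augment with F' → F and build the canonical LR(0) collection (I0 = CLOSURE({[F' → . F]}), then GOTO on every symbol after a dot until no new states appear). It has 14 states:
  I0: { [F → . ) )], [F → . ) F S], [F → . c F], [F → . y S F], [F' → . F] }  — shift
  I1: { [F → ) . )], [F → ) . F S], [F → . ) )], [F → . ) F S], [F → . c F], [F → . y S F] }  — shift
  I2: { [F' → F .] }  — accept
  I3: { [F → . ) )], [F → . ) F S], [F → . c F], [F → . y S F], [F → c . F] }  — shift
  I4: { [F → . ) )], [F → . ) F S], [F → . c F], [F → . y S F], [F → y . S F], [S → . F y], [S → . c] }  — shift
  I5: { [S → F . y] }  — shift
  I6: { [F → . ) )], [F → . ) F S], [F → . c F], [F → . y S F], [F → y S . F] }  — shift
  I7: { [F → . ) )], [F → . ) F S], [F → . c F], [F → . y S F], [F → c . F], [S → c .] }  — shift, reduce
  I8: { [F → c F .] }  — reduce
  I9: { [F → y S F .] }  — reduce
  I10: { [S → F y .] }  — reduce
  I11: { [F → ) ) .], [F → ) . )], [F → ) . F S], [F → . ) )], [F → . ) F S], [F → . c F], [F → . y S F] }  — shift, reduce
  I12: { [F → ) F . S], [F → . ) )], [F → . ) F S], [F → . c F], [F → . y S F], [S → . F y], [S → . c] }  — shift
  I13: { [F → ) F S .] }  — reduce

Conflict in state I7:
  Shift-reduce conflict between [S → c .] and [F → . ) )]
So the grammar is NOT LR(0).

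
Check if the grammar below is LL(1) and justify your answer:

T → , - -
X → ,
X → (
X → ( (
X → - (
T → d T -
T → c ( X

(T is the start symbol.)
No. Predict set conflict for X: { '(' }

For T:
  PREDICT(T → ',' '-' '-') = { ',' }
  PREDICT(T → d T '-') = { 'd' }
  PREDICT(T → c '(' X) = { 'c' }
For X:
  PREDICT(X → ',') = { ',' }
  PREDICT(X → '(') = { '(' }
  PREDICT(X → '(' '(') = { '(' }
  PREDICT(X → '-' '(') = { '-' }

Conflict found: Predict set conflict for X: { '(' }
The grammar is NOT LL(1).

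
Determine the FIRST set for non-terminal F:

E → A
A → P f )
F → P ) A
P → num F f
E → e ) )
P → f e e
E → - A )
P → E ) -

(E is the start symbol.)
To compute FIRST(F), examine every production with F on the left-hand side, reading each right-hand side left to right until a non-nullable symbol is reached.

FIRST sets of the other non-terminals involved (by the same procedure, iterated to a fixed point):
  FIRST(P) = { '-', 'e', 'f', 'num' }

From F → P ) A:
  - P is a non-terminal: add FIRST(P) \ {ε} = { '-', 'e', 'f', 'num' }
    P is not nullable, so stop

Collecting: FIRST(F) = { '-', 'e', 'f', 'num' }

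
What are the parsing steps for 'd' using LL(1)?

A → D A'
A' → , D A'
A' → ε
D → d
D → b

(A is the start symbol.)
LL(1) parsing maintains a stack (initially the start symbol over $) and the input. At each step: if the stack top is a terminal, match it against the current input token; if it is a non-terminal N, replace it with the RHS of M[N, lookahead] (the unique production whose predict set contains the lookahead).

Stack is shown with the top on the left.

Stack   Input  Action
---------------------
A $     d $    output A → D A'
D A' $  d $    output D → d
d A' $  d $    match 'd'
A' $    $      output A' → ε
$       $      accept

The string is accepted.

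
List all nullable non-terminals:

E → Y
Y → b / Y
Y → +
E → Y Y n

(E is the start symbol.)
None

A non-terminal is nullable if it can derive ε (the empty string): either it has an ε-production, or it has a production whose right-hand side consists entirely of nullable non-terminals.

There are no ε-productions, so no non-terminal can derive ε.
No non-terminals are nullable.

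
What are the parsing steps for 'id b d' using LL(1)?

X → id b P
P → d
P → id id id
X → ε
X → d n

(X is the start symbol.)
LL(1) parsing maintains a stack (initially the start symbol over $) and the input. At each step: if the stack top is a terminal, match it against the current input token; if it is a non-terminal N, replace it with the RHS of M[N, lookahead] (the unique production whose predict set contains the lookahead).

Stack is shown with the top on the left.

Stack     Input     Action
--------------------------
X $       id b d $  output X → id b P
id b P $  id b d $  match 'id'
b P $     b d $     match 'b'
P $       d $       output P → d
d $       d $       match 'd'
$         $         accept

The string is accepted.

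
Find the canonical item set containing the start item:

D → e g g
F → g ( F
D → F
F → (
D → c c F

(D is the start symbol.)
First, augment the grammar with D' → D
I₀ = CLOSURE({ [D' → . D] }):
  [D' → . D] has the dot before D: add [D → . e g g], [D → . F], [D → . c c F]
  [D → . F] has the dot before F: add [F → . g ( F], [F → . (]
No further items can be added.

I₀ = { [D → . F], [D → . c c F], [D → . e g g], [D' → . D], [F → . (], [F → . g ( F] }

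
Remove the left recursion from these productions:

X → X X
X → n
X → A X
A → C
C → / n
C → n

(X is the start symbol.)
X is directly left-recursive. The standard transformation for
  A → A α₁ | ... | A α_m | β₁ | ... | β_n
is
  A  → β₁ A' | ... | β_n A'
  A' → α₁ A' | ... | α_m A' | ε

X → n becomes X → n X'
X → A X becomes X → A X X'
X → X X becomes X' → X X'
Add X' → ε

Productions for other non-terminals are unchanged:
  A → C
  C → / n
  C → n

Resulting grammar:
X → n X'
X → A X X'
X' → X X'
X' → ε
A → C
C → / n
C → n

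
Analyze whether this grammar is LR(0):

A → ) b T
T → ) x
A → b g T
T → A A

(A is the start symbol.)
A grammar is LR(0) if no state in the canonical LR(0) collection has:
  - both a shift item (dot before a terminal) and a complete item (shift-reduce conflict), or
  - two or more complete items (reduce-reduce conflict; the accept item [A' → A .] counts as a complete item here).

Augment with A' → A and build the canonical LR(0) collection (I0 = CLOSURE({[A' → . A]}), then GOTO on every symbol after a dot until no new states appear). It has 12 states:
  I0: { [A → . ) b T], [A → . b g T], [A' → . A] }  — shift
  I1: { [A → ) . b T] }  — shift
  I2: { [A' → A .] }  — accept
  I3: { [A → b . g T] }  — shift
  I4: { [A → . ) b T], [A → . b g T], [A → b g . T], [T → . ) x], [T → . A A] }  — shift
  I5: { [A → ) . b T], [T → ) . x] }  — shift
  I6: { [A → . ) b T], [A → . b g T], [T → A . A] }  — shift
  I7: { [A → b g T .] }  — reduce
  I8: { [T → A A .] }  — reduce
  I9: { [A → ) b . T], [A → . ) b T], [A → . b g T], [T → . ) x], [T → . A A] }  — shift
  I10: { [T → ) x .] }  — reduce
  I11: { [A → ) b T .] }  — reduce

Every state is either a pure shift/goto state or contains exactly one complete item and nothing to shift — no conflicts. The grammar is LR(0).

Answer: Yes, the grammar is LR(0)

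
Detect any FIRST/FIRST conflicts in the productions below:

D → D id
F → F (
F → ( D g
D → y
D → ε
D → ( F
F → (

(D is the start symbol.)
A FIRST/FIRST conflict occurs when two productions N → α and N → β for the same non-terminal have FIRST(α) ∩ FIRST(β) ≠ ∅ (with ε ∈ FIRST of a nullable right-hand side, so two nullable alternatives also conflict).

FIRST sets of the non-terminals at (or reachable through a nullable prefix from) the front of some alternative:
  FIRST(D) = { '(', 'id', 'y', ε }
  FIRST(F) = { '(' }

Productions for D:
  D → D id: FIRST = { '(', 'id', 'y' }
  D → y: FIRST = { 'y' }
  D → ε: FIRST = { ε }
  D → ( F: FIRST = { '(' }
Productions for F:
  F → F (: FIRST = { '(' }
  F → ( D g: FIRST = { '(' }
  F → (: FIRST = { '(' }

Conflict for D: D → D id and D → y
  Overlap: { 'y' }
Conflict for D: D → D id and D → ( F
  Overlap: { '(' }
Conflict for F: F → F ( and F → ( D g
  Overlap: { '(' }
Conflict for F: F → F ( and F → (
  Overlap: { '(' }
Conflict for F: F → ( D g and F → (
  Overlap: { '(' }

Answer: Yes. D → D id / D → y on { 'y' }; D → D id / D → '(' F on { '(' }; F → F '(' / F → '(' D g on { '(' }; F → F '(' / F → '(' on { '(' }; F → '(' D g / F → '(' on { '(' }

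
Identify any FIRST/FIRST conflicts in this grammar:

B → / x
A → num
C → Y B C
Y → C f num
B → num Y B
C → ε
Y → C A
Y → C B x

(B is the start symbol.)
Yes. Y → C f num / Y → C A on { '/', 'f', 'num' }; Y → C f num / Y → C B x on { '/', 'f', 'num' }; Y → C A / Y → C B x on { '/', 'f', 'num' }

FIRST sets of the non-terminals at (or reachable through a nullable prefix from) the front of some alternative:
  FIRST(Y) = { '/', 'f', 'num' }
  FIRST(C) = { '/', 'f', 'num', ε }
  FIRST(A) = { 'num' }
  FIRST(B) = { '/', 'num' }

Productions for B:
  B → / x: FIRST = { '/' }
  B → num Y B: FIRST = { 'num' }
Productions for C:
  C → Y B C: FIRST = { '/', 'f', 'num' }
  C → ε: FIRST = { ε }
Productions for Y:
  Y → C f num: FIRST = { '/', 'f', 'num' }
  Y → C A: FIRST = { '/', 'f', 'num' }
  Y → C B x: FIRST = { '/', 'f', 'num' }
A has only one production, so no FIRST/FIRST conflict is possible there.

Conflict for Y: Y → C f num and Y → C A
  Overlap: { '/', 'f', 'num' }
Conflict for Y: Y → C f num and Y → C B x
  Overlap: { '/', 'f', 'num' }
Conflict for Y: Y → C A and Y → C B x
  Overlap: { '/', 'f', 'num' }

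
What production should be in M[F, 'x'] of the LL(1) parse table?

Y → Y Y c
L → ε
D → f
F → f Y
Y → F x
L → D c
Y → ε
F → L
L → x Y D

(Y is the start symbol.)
To find M[F, 'x'], we find productions for F where 'x' is in the predict set (PREDICT(N → α) = (FIRST(α) \ {ε}) ∪ (FOLLOW(N) if α ⇒* ε)).

Relevant sets:
  FIRST(L) = { 'f', 'x', ε }
  FOLLOW(F) = { 'x' }

F → f Y: PREDICT = { 'f' }
F → L: PREDICT = { 'f', 'x' }
  'x' is in predict set, so this production goes in M[F, 'x']

M[F, 'x'] = F → L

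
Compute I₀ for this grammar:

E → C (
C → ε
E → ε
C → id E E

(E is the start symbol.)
{ [C → . id E E], [C → .], [E → . C (], [E → .], [E' → . E] }

First, augment the grammar with E' → E
I₀ = CLOSURE({ [E' → . E] }):
  [E' → . E] has the dot before E: add [E → . C (], [E → .]
  [E → . C (] has the dot before C: add [C → .], [C → . id E E]
No further items can be added.

I₀ = { [C → . id E E], [C → .], [E → . C (], [E → .], [E' → . E] }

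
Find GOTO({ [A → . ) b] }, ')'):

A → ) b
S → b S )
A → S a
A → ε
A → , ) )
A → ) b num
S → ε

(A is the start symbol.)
{ [A → ) . b] }

GOTO(I, ')') = CLOSURE({ [A → αX.β] : [A → α.Xβ] ∈ I, X = ')' })

Items with dot before ')', with the dot advanced:
  [A → . ) b] → [A → ) . b]
Closure adds nothing (no advanced item has the dot before a non-terminal).

GOTO = { [A → ) . b] }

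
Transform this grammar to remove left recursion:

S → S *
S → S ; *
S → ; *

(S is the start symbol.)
S is directly left-recursive. The standard transformation for
  A → A α₁ | ... | A α_m | β₁ | ... | β_n
is
  A  → β₁ A' | ... | β_n A'
  A' → α₁ A' | ... | α_m A' | ε

S → ; * becomes S → ; * S'
S → S * becomes S' → * S'
S → S ; * becomes S' → ; * S'
Add S' → ε

Resulting grammar:
S → ; * S'
S' → * S'
S' → ; * S'
S' → ε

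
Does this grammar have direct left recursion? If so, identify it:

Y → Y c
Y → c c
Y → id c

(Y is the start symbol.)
Yes, Y is left-recursive

Direct left recursion occurs when N → N α for some non-terminal N (the right-hand side begins with the left-hand side itself).

Y → Y c: LEFT RECURSIVE (starts with Y)
Y → c c: starts with c
Y → id c: starts with id

The grammar has direct left recursion on: Y.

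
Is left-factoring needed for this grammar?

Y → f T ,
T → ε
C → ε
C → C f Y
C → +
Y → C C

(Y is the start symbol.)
Left-factoring is needed when two productions for the same non-terminal
share a common prefix on the right-hand side.

Productions for Y:
  Y → f T ,
  Y → C C
Productions for C:
  C → ε
  C → C f Y
  C → +

No common prefixes found.

Answer: No, left-factoring is not needed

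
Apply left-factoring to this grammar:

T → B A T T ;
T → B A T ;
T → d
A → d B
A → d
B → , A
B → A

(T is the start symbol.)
Left-factoring transforms A → αβ₁ | αβ₂ into A → αA' and A' → β₁ | β₂
(α is the longest common prefix among the alternatives). Repeat until
no nonterminal has two alternatives with a common prefix.

Round 1: T has alternatives sharing prefix 'B A T'. Introduce T': T → B A T T'
  Add: T' → T ;
  Add: T' → ;

Round 2: A has alternatives sharing prefix 'd'. Introduce A': A → d A'
  Add: A' → B
  Add: A' → ε

No remaining common prefixes — done.

Resulting grammar:
T → B A T T'
T' → T ;
T' → ;
T → d
A → d A'
A' → B
A' → ε
B → , A
B → A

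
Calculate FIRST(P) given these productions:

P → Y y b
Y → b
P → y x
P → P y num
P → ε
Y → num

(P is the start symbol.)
{ 'b', 'num', 'y', ε }

To compute FIRST(P), examine every production with P on the left-hand side, reading each right-hand side left to right until a non-nullable symbol is reached.

FIRST sets of the other non-terminals involved (by the same procedure, iterated to a fixed point):
  FIRST(Y) = { 'b', 'num' }

From P → Y y b:
  - Y is a non-terminal: add FIRST(Y) \ {ε} = { 'b', 'num' }
    Y is not nullable, so stop
From P → y x:
  - y is a terminal: add 'y' and stop
From P → P y num:
  - P is the symbol being defined: contributes nothing new
    P is nullable, so continue to the next symbol
  - y is a terminal: add 'y' and stop
From P → ε:
  - ε-production, so ε ∈ FIRST(P)

Collecting: FIRST(P) = { 'b', 'num', 'y', ε }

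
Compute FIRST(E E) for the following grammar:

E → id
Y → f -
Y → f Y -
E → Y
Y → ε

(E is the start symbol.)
{ 'f', 'id', ε }

FIRST sets of the non-terminals involved (from the grammar, by fixed-point iteration):
  FIRST(E) = { 'f', 'id', ε }

To compute FIRST(E E), process the symbols left to right:
Symbol E is a non-terminal. Add FIRST(E) \ {ε} = { 'f', 'id' }
E is nullable (ε ∈ FIRST(E)), continue to the next symbol.
Symbol E is a non-terminal. Add FIRST(E) \ {ε} = { 'f', 'id' }
E is nullable (ε ∈ FIRST(E)), continue to the next symbol.
All symbols are nullable, so ε is in the result.
FIRST(E E) = { 'f', 'id', ε }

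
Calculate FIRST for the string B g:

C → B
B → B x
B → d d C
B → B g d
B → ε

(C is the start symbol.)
FIRST sets of the non-terminals involved (from the grammar, by fixed-point iteration):
  FIRST(B) = { 'd', 'g', 'x', ε }

To compute FIRST(B g), process the symbols left to right:
Symbol B is a non-terminal. Add FIRST(B) \ {ε} = { 'd', 'g', 'x' }
B is nullable (ε ∈ FIRST(B)), continue to the next symbol.
Symbol g is a terminal. Add 'g' and stop.
FIRST(B g) = { 'd', 'g', 'x' }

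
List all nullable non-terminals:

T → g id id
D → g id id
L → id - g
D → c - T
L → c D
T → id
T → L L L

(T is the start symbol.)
None

There are no ε-productions, so no non-terminal can derive ε.
No non-terminals are nullable.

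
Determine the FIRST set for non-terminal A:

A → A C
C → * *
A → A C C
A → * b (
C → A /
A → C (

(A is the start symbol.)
{ '*' }

FIRST sets of the other non-terminals involved (by the same procedure, iterated to a fixed point):
  FIRST(C) = { '*' }

From A → A C:
  - A is the symbol being defined: contributes nothing new
    A is not nullable, so stop
From A → A C C:
  - A is the symbol being defined: contributes nothing new
    A is not nullable, so stop
From A → * b (:
  - '*' is a terminal: add '*' and stop
From A → C (:
  - C is a non-terminal: add FIRST(C) \ {ε} = { '*' }
    C is not nullable, so stop

Collecting: FIRST(A) = { '*' }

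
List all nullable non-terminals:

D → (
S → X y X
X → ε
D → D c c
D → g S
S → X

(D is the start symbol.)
{ 'S', 'X' }

A non-terminal is nullable if it can derive ε (the empty string): either it has an ε-production, or it has a production whose right-hand side consists entirely of nullable non-terminals.

ε-productions: X → ε
So X is immediately nullable.
S → X: every symbol on the right is nullable, so S is nullable too.
No further non-terminal can be added: every production for the remaining non-terminals contains a terminal or a non-nullable non-terminal.
Nullable = { 'S', 'X' }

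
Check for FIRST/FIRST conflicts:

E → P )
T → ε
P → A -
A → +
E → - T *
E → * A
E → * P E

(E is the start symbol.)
A FIRST/FIRST conflict occurs when two productions N → α and N → β for the same non-terminal have FIRST(α) ∩ FIRST(β) ≠ ∅ (with ε ∈ FIRST of a nullable right-hand side, so two nullable alternatives also conflict).

FIRST sets of the non-terminals at (or reachable through a nullable prefix from) the front of some alternative:
  FIRST(P) = { '+' }

Productions for E:
  E → P ): FIRST = { '+' }
  E → - T *: FIRST = { '-' }
  E → * A: FIRST = { '*' }
  E → * P E: FIRST = { '*' }
T, P, A have only one production, so no FIRST/FIRST conflict is possible there.

Conflict for E: E → * A and E → * P E
  Overlap: { '*' }

Answer: Yes. E → '*' A / E → '*' P E on { '*' }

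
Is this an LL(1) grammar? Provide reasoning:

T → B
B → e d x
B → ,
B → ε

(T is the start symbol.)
Yes, the grammar is LL(1).

A grammar is LL(1) if for each non-terminal N with multiple productions, the predict sets of those productions are pairwise disjoint, where PREDICT(N → α) = (FIRST(α) \ {ε}) ∪ (FOLLOW(N) if α ⇒* ε).

Relevant sets:
  FOLLOW(B) = { $ }

For B:
  PREDICT(B → e d x) = { 'e' }
  PREDICT(B → ',') = { ',' }
  PREDICT(B → ε) = { $ }
T has a single production, so nothing to check there.

All predict sets are disjoint. The grammar IS LL(1).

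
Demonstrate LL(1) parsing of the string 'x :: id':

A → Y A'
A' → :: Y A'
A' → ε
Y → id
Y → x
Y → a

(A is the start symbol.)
Stack is shown with the top on the left.

Stack      Input      Action
----------------------------
A $        x :: id $  output A → Y A'
Y A' $     x :: id $  output Y → x
x A' $     x :: id $  match 'x'
A' $       :: id $    output A' → :: Y A'
:: Y A' $  :: id $    match '::'
Y A' $     id $       output Y → id
id A' $    id $       match 'id'
A' $       $          output A' → ε
$          $          accept

The string is accepted.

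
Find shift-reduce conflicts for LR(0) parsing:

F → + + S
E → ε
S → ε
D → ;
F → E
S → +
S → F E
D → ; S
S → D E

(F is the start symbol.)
A shift-reduce conflict occurs when an LR(0) state has both:
  - a complete (reduce) item [A → α .] (dot at the end), and
  - a shift item [B → β . c γ] (dot before a terminal).

Augment with F' → F and build the canonical LR(0) collection (I0 = CLOSURE({[F' → . F]}), then GOTO on every symbol after a dot until no new states appear). It has 13 states:
  I0: { [E → .], [F → . + + S], [F → . E], [F' → . F] }  — shift, reduce
  I1: { [F → + . + S] }  — shift
  I2: { [F → E .] }  — reduce
  I3: { [F' → F .] }  — accept
  I4: { [D → . ; S], [D → . ;], [E → .], [F → + + . S], [F → . + + S], [F → . E], [S → . +], [S → . D E], [S → . F E], [S → .] }  — shift, 2 reduces
  I5: { [F → + . + S], [S → + .] }  — shift, reduce
  I6: { [D → . ; S], [D → . ;], [D → ; . S], [D → ; .], [E → .], [F → . + + S], [F → . E], [S → . +], [S → . D E], [S → . F E], [S → .] }  — shift, 3 reduces
  I7: { [E → .], [S → D . E] }  — reduce
  I8: { [E → .], [S → F . E] }  — reduce
  I9: { [F → + + S .] }  — reduce
  I10: { [S → F E .] }  — reduce
  I11: { [S → D E .] }  — reduce
  I12: { [D → ; S .] }  — reduce

I0 contains reduce item [E → .] and shift item [F → . + + S] — shift-reduce conflict.
I4 contains reduce items [E → .], [S → .] and shift items [D → . ;], [D → . ; S], [F → . + + S], [S → . +] — shift-reduce conflict.
I5 contains reduce item [S → + .] and shift item [F → + . + S] — shift-reduce conflict.
I6 contains reduce items [D → ; .], [E → .], [S → .] and shift items [D → . ;], [D → . ; S], [F → . + + S], [S → . +] — shift-reduce conflict.

Answer: Yes — I0: [E → .] vs [F → . + + S]; I4: [E → .] vs [D → . ;]; I5: [S → + .] vs [F → + . + S]; I6: [D → ; .] vs [D → . ;]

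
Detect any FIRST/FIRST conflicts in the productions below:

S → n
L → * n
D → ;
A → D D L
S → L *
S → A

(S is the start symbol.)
No FIRST/FIRST conflicts.

A FIRST/FIRST conflict occurs when two productions N → α and N → β for the same non-terminal have FIRST(α) ∩ FIRST(β) ≠ ∅ (with ε ∈ FIRST of a nullable right-hand side, so two nullable alternatives also conflict).

FIRST sets of the non-terminals at (or reachable through a nullable prefix from) the front of some alternative:
  FIRST(L) = { '*' }
  FIRST(A) = { ';' }

Productions for S:
  S → n: FIRST = { 'n' }
  S → L *: FIRST = { '*' }
  S → A: FIRST = { ';' }
L, D, A have only one production, so no FIRST/FIRST conflict is possible there.

All alternatives of each non-terminal have pairwise disjoint FIRST sets.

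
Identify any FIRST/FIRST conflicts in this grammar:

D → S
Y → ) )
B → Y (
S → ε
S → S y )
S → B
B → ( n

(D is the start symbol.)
Yes. S → S y ')' / S → B on { '(', ')' }

A FIRST/FIRST conflict occurs when two productions N → α and N → β for the same non-terminal have FIRST(α) ∩ FIRST(β) ≠ ∅ (with ε ∈ FIRST of a nullable right-hand side, so two nullable alternatives also conflict).

FIRST sets of the non-terminals at (or reachable through a nullable prefix from) the front of some alternative:
  FIRST(Y) = { ')' }
  FIRST(S) = { '(', ')', 'y', ε }
  FIRST(B) = { '(', ')' }

Productions for B:
  B → Y (: FIRST = { ')' }
  B → ( n: FIRST = { '(' }
Productions for S:
  S → ε: FIRST = { ε }
  S → S y ): FIRST = { '(', ')', 'y' }
  S → B: FIRST = { '(', ')' }
D, Y have only one production, so no FIRST/FIRST conflict is possible there.

Conflict for S: S → S y ) and S → B
  Overlap: { '(', ')' }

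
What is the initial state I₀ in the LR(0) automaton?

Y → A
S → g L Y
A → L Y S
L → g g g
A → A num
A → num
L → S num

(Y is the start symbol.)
{ [A → . A num], [A → . L Y S], [A → . num], [L → . S num], [L → . g g g], [S → . g L Y], [Y → . A], [Y' → . Y] }

First, augment the grammar with Y' → Y
I₀ = CLOSURE({ [Y' → . Y] }):
  [Y' → . Y] has the dot before Y: add [Y → . A]
  [Y → . A] has the dot before A: add [A → . L Y S], [A → . A num], [A → . num]
  [A → . L Y S] has the dot before L: add [L → . g g g], [L → . S num]
  [L → . S num] has the dot before S: add [S → . g L Y]
No further items can be added.

I₀ = { [A → . A num], [A → . L Y S], [A → . num], [L → . S num], [L → . g g g], [S → . g L Y], [Y → . A], [Y' → . Y] }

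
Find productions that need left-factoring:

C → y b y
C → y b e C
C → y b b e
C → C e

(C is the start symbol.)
Yes, C has productions with common prefix 'y b'

Left-factoring is needed when two productions for the same non-terminal
share a common prefix on the right-hand side.

Productions for C:
  C → y b y
  C → y b e C
  C → y b b e
  C → C e

Found common prefix 'y b' in productions for C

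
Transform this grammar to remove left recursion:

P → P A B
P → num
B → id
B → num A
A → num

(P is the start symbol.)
P → num P'
P' → A B P'
P' → ε
B → id
B → num A
A → num

P is directly left-recursive. The standard transformation for
  A → A α₁ | ... | A α_m | β₁ | ... | β_n
is
  A  → β₁ A' | ... | β_n A'
  A' → α₁ A' | ... | α_m A' | ε

P → num becomes P → num P'
P → P A B becomes P' → A B P'
Add P' → ε

Productions for other non-terminals are unchanged:
  B → id
  B → num A
  A → num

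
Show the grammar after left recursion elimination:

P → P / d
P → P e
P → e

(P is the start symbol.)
P is directly left-recursive. The standard transformation for
  A → A α₁ | ... | A α_m | β₁ | ... | β_n
is
  A  → β₁ A' | ... | β_n A'
  A' → α₁ A' | ... | α_m A' | ε

P → e becomes P → e P'
P → P / d becomes P' → / d P'
P → P e becomes P' → e P'
Add P' → ε

Resulting grammar:
P → e P'
P' → / d P'
P' → e P'
P' → ε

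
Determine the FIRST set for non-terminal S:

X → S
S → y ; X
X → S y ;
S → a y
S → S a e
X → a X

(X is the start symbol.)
To compute FIRST(S), examine every production with S on the left-hand side, reading each right-hand side left to right until a non-nullable symbol is reached.

From S → y ; X:
  - y is a terminal: add 'y' and stop
From S → a y:
  - a is a terminal: add 'a' and stop
From S → S a e:
  - S is the symbol being defined: contributes nothing new
    S is not nullable, so stop

Collecting: FIRST(S) = { 'a', 'y' }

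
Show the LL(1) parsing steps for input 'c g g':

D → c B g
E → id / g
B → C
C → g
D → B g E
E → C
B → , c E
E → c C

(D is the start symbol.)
LL(1) parsing maintains a stack (initially the start symbol over $) and the input. At each step: if the stack top is a terminal, match it against the current input token; if it is a non-terminal N, replace it with the RHS of M[N, lookahead] (the unique production whose predict set contains the lookahead).

Stack is shown with the top on the left.

Stack    Input    Action
------------------------
D $      c g g $  output D → c B g
c B g $  c g g $  match 'c'
B g $    g g $    output B → C
C g $    g g $    output C → g
g g $    g g $    match 'g'
g $      g $      match 'g'
$        $        accept

The string is accepted.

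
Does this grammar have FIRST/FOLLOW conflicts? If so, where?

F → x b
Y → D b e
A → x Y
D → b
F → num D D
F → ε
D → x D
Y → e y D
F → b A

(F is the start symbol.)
No FIRST/FOLLOW conflicts.

A FIRST/FOLLOW conflict occurs when a non-terminal N has a nullable alternative N → β (β ⇒* ε) and another alternative N → α with FIRST(α) ∩ FOLLOW(N) ≠ ∅: on such a lookahead the parser cannot decide between expanding α and letting N vanish via β.

Nullable non-terminals: F.

F: nullable alternative(s) F → ε; FOLLOW(F) = { $ }
  F → x b: FIRST \ {ε} = { 'x' } — disjoint from FOLLOW(F)
  F → num D D: FIRST \ {ε} = { 'num' } — disjoint from FOLLOW(F)
  F → ε: FIRST \ {ε} = { } — this is the only nullable alternative, skip
  F → b A: FIRST \ {ε} = { 'b' } — disjoint from FOLLOW(F)

A, D, Y have no nullable alternative, so no FIRST/FOLLOW check is needed there.

No FIRST/FOLLOW conflicts found.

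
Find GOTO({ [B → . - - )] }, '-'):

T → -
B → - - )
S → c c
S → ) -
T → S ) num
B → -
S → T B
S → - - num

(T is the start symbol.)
{ [B → - . - )] }

GOTO(I, '-') = CLOSURE({ [A → αX.β] : [A → α.Xβ] ∈ I, X = '-' })

Items with dot before '-', with the dot advanced:
  [B → . - - )] → [B → - . - )]
Closure adds nothing (no advanced item has the dot before a non-terminal).

GOTO = { [B → - . - )] }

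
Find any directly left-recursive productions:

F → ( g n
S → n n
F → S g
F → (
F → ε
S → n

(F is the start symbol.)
F → ( g n: starts with '('
S → n n: starts with n
F → S g: starts with S
F → (: starts with '('
F → ε: starts with ε
S → n: starts with n

No direct left recursion found.

Answer: No direct left recursion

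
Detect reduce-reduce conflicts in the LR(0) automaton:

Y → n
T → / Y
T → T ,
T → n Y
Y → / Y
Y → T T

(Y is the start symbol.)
Augment with Y' → Y and build the canonical LR(0) collection (I0 = CLOSURE({[Y' → . Y]}), then GOTO on every symbol after a dot until no new states appear). It has 12 states:
  I0: { [T → . / Y], [T → . T ,], [T → . n Y], [Y → . / Y], [Y → . T T], [Y → . n], [Y' → . Y] }  — shift
  I1: { [T → . / Y], [T → . T ,], [T → . n Y], [T → / . Y], [Y → . / Y], [Y → . T T], [Y → . n], [Y → / . Y] }  — shift
  I2: { [T → . / Y], [T → . T ,], [T → . n Y], [T → T . ,], [Y → T . T] }  — shift
  I3: { [Y' → Y .] }  — accept
  I4: { [T → . / Y], [T → . T ,], [T → . n Y], [T → n . Y], [Y → . / Y], [Y → . T T], [Y → . n], [Y → n .] }  — shift, reduce
  I5: { [T → n Y .] }  — reduce
  I6: { [T → T , .] }  — reduce
  I7: { [T → . / Y], [T → . T ,], [T → . n Y], [T → / . Y], [Y → . / Y], [Y → . T T], [Y → . n] }  — shift
  I8: { [T → T . ,], [Y → T T .] }  — shift, reduce
  I9: { [T → . / Y], [T → . T ,], [T → . n Y], [T → n . Y], [Y → . / Y], [Y → . T T], [Y → . n] }  — shift
  I10: { [T → / Y .] }  — reduce
  I11: { [T → / Y .], [Y → / Y .] }  — 2 reduces

I11 contains complete items [T → / Y .], [Y → / Y .] — reduce-reduce conflict.

Answer: Yes — I11: [T → / Y .] vs [Y → / Y .]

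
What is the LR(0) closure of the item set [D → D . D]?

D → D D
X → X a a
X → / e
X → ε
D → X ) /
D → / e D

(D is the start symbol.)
To compute CLOSURE, for each item [A → α.Bβ] where B is a non-terminal, add [B → .γ] for all productions B → γ; repeat for the newly added items until nothing changes.

Start with: [D → D . D]
  [D → D . D] has the dot before D: add [D → . D D], [D → . X ) /], [D → . / e D]
  [D → . X ) /] has the dot before X: add [X → . X a a], [X → . / e], [X → .]
No further items can be added.

CLOSURE = { [D → . / e D], [D → . D D], [D → . X ) /], [D → D . D], [X → . / e], [X → . X a a], [X → .] }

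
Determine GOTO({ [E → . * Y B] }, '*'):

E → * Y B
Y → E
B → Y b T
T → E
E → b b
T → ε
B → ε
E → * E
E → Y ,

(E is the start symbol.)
GOTO(I, '*') = CLOSURE({ [A → αX.β] : [A → α.Xβ] ∈ I, X = '*' })

Items with dot before '*', with the dot advanced:
  [E → . * Y B] → [E → * . Y B]
Closure of the advanced items:
  [E → * . Y B] has the dot before Y: add [Y → . E]
  [Y → . E] has the dot before E: add [E → . * Y B], [E → . b b], [E → . * E], [E → . Y ,]

GOTO = { [E → * . Y B], [E → . * E], [E → . * Y B], [E → . Y ,], [E → . b b], [Y → . E] }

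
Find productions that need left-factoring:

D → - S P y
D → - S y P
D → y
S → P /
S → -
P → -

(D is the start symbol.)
Yes, D has productions with common prefix '- S'

Left-factoring is needed when two productions for the same non-terminal
share a common prefix on the right-hand side.

Productions for D:
  D → - S P y
  D → - S y P
  D → y
Productions for S:
  S → P /
  S → -

Found common prefix '- S' in productions for D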